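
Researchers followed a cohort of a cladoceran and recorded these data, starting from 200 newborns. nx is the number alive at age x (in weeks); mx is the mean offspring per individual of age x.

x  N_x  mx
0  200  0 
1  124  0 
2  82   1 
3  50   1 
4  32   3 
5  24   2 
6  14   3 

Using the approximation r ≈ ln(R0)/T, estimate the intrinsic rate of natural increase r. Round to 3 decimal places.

0.124

lx = nx/n0 = nx/200: 1, 0.62, 0.41, 0.25, 0.16, 0.12, 0.07
R0 = Σ lx·mx = 0 + 0 + 0.41 + 0.25 + 0.48 + 0.24 + 0.21 = 1.59
Σ x·lx·mx = 5.95; T = 5.95/1.59 = 3.74214…
r ≈ ln(R0)/T = ln(1.59)/3.74214… = 0.12392… → 0.124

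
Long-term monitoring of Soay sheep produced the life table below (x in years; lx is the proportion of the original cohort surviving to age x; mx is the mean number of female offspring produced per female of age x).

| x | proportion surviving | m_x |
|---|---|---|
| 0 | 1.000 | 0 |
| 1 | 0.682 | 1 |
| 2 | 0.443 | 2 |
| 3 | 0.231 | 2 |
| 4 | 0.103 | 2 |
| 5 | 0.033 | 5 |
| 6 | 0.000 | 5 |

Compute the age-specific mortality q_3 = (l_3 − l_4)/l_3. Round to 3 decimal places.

q_3 = (l_3 − l_4) / l_3 = (0.231 − 0.103) / 0.231
     = 0.128 / 0.231 = 0.554113… → 0.554

0.554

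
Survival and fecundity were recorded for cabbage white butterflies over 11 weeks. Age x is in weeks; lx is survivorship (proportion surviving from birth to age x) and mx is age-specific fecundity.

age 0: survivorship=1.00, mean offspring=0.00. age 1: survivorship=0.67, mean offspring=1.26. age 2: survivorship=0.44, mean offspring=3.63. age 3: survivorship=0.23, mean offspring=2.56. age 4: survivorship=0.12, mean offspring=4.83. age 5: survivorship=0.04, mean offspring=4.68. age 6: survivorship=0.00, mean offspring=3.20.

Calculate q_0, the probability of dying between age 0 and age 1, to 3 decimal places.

q_0 = (l_0 − l_1) / l_0 = (1 − 0.67) / 1
     = 0.33 / 1 = 0.33 → 0.330

0.330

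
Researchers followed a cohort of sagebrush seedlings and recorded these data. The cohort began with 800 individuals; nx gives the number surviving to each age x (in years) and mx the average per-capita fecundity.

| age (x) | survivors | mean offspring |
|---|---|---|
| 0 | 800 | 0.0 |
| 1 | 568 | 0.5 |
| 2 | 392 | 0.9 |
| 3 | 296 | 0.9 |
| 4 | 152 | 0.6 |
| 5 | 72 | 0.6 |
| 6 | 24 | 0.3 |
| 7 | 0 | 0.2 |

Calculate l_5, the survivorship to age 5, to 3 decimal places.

0.090

l_5 = n_5/n_0 = 72/800 = 0.09 → 0.090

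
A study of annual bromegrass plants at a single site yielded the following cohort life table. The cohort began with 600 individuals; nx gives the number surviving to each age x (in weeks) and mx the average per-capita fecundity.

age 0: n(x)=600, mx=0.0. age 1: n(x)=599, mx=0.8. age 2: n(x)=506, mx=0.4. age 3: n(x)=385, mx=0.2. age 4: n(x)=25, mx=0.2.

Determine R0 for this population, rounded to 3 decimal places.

lx = nx/n0 = nx/600: 1, 0.99833…, 0.84333…, 0.64167…, 0.04167…
lx·mx by age: 0, 0.798667…, 0.337333…, 0.128333…, 0.008333…
R0 = Σ lx·mx = 1.272667… → 1.273

1.273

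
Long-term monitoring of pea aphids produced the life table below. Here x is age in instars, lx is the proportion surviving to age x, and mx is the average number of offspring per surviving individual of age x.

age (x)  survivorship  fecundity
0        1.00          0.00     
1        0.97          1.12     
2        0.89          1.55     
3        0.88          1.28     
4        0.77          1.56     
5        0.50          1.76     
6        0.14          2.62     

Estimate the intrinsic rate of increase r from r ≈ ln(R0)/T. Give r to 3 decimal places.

R0 = Σ lx·mx = 0 + 1.0864 + 1.3795 + 1.1264 + 1.2012 + 0.88 + 0.3668 = 6.0403
Σ x·lx·mx = 18.6302; T = 18.6302/6.0403 = 3.08432…
r ≈ ln(R0)/T = ln(6.0403)/3.08432… = 0.5831… → 0.583

0.583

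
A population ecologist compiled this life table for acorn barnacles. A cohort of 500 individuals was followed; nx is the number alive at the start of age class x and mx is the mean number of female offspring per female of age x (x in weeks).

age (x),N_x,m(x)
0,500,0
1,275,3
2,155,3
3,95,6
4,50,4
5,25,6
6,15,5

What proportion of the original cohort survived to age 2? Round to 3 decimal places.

l_2 = n_2/n_0 = 155/500 = 0.31 → 0.310

0.310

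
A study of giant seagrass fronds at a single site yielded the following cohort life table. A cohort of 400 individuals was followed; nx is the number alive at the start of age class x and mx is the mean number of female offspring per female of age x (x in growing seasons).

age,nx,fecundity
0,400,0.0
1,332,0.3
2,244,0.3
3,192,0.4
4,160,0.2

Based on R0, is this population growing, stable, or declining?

declining

lx = nx/n0 = nx/400: 1, 0.83, 0.61, 0.48, 0.4
R0 = Σ lx·mx = 0 + 0.249 + 0.183 + 0.192 + 0.08 = 0.704
R0 < 1, so the population is declining.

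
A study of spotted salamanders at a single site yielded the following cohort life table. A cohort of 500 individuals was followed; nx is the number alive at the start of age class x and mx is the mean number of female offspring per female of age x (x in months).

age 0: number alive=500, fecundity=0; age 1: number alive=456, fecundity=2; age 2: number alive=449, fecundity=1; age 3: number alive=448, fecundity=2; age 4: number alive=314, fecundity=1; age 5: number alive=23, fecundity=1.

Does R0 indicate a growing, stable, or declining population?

lx = nx/n0 = nx/500: 1, 0.912, 0.898, 0.896, 0.628, 0.046
R0 = Σ lx·mx = 0 + 1.824 + 0.898 + 1.792 + 0.628 + 0.046 = 5.188
R0 > 1, so the population is growing.

growing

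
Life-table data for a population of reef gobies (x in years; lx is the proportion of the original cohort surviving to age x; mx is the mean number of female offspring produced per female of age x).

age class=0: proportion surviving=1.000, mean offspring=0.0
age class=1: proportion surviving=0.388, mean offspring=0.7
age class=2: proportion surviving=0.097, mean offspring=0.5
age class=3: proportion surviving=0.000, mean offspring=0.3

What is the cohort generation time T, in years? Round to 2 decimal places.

lx·mx: 0, 0.2716, 0.0485, 0 → R0 = 0.3201
x·lx·mx: 0, 0.2716, 0.097, 0 → Σ = 0.3686
T = 0.3686 / 0.3201 = 1.151515… → 1.15

1.15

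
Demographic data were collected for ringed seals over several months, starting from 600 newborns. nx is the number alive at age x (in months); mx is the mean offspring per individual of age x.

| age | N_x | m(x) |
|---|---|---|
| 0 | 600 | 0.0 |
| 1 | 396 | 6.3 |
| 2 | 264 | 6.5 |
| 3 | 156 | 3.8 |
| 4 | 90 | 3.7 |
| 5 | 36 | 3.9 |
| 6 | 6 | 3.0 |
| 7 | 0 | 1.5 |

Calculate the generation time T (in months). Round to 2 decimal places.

lx = nx/n0 = nx/600: 1, 0.66, 0.44, 0.26, 0.15, 0.06, 0.01, 0
lx·mx: 0, 4.158, 2.86, 0.988, 0.555, 0.234, 0.03, 0 → R0 = 8.825
x·lx·mx: 0, 4.158, 5.72, 2.964, 2.22, 1.17, 0.18, 0 → Σ = 16.412
T = 16.412 / 8.825 = 1.859717… → 1.86

1.86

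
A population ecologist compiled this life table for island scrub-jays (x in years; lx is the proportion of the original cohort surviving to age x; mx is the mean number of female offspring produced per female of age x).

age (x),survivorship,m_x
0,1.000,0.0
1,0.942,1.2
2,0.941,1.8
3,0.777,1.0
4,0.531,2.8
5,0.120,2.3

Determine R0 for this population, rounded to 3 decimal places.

lx·mx by age: 0, 1.1304, 1.6938, 0.777, 1.4868, 0.276
R0 = Σ lx·mx = 5.364 → 5.364

5.364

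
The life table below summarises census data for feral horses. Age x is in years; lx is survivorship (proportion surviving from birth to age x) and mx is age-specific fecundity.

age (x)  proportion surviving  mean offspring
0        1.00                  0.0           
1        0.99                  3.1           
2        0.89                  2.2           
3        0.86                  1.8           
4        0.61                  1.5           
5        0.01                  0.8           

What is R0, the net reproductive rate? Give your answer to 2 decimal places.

7.50

lx·mx by age: 0, 3.069, 1.958, 1.548, 0.915, 0.008
R0 = Σ lx·mx = 7.498 → 7.50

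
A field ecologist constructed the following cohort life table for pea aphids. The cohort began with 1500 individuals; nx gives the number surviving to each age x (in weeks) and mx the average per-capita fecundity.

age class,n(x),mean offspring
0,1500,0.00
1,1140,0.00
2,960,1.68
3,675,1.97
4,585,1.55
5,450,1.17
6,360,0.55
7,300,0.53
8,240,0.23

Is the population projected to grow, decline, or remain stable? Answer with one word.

lx = nx/n0 = nx/1500: 1, 0.76, 0.64, 0.45, 0.39, 0.3, 0.24, 0.2, 0.16
R0 = Σ lx·mx = 0 + 0 + 1.0752 + 0.8865 + 0.6045 + 0.351 + 0.132 + 0.106 + 0.0368 = 3.192
R0 > 1, so the population is growing.

growing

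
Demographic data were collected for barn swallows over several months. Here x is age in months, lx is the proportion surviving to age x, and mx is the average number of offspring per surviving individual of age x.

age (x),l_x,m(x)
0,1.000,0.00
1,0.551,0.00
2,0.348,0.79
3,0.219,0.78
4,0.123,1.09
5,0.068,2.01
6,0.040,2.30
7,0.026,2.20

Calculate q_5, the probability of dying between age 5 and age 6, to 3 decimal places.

0.412

q_5 = (l_5 − l_6) / l_5 = (0.068 − 0.04) / 0.068
     = 0.028 / 0.068 = 0.411765… → 0.412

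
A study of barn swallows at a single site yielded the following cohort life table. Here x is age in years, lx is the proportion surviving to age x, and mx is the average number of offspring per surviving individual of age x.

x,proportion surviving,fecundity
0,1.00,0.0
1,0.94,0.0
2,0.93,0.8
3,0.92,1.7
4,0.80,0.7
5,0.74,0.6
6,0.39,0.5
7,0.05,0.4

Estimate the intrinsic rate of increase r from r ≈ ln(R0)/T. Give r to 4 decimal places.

0.3720

R0 = Σ lx·mx = 0 + 0 + 0.744 + 1.564 + 0.56 + 0.444 + 0.195 + 0.02 = 3.527
Σ x·lx·mx = 11.95; T = 11.95/3.527 = 3.38815…
r ≈ ln(R0)/T = ln(3.527)/3.38815… = 0.372017… → 0.3720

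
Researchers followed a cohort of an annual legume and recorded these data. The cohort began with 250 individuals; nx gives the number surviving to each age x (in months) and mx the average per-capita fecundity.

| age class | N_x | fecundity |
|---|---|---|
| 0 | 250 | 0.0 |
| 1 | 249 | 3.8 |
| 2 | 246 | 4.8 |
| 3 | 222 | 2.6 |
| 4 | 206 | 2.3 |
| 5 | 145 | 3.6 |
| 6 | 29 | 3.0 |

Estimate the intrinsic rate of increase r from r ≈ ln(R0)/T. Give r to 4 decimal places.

lx = nx/n0 = nx/250: 1, 0.996, 0.984, 0.888, 0.824, 0.58, 0.116
R0 = Σ lx·mx = 0 + 3.7848 + 4.7232 + 2.3088 + 1.8952 + 2.088 + 0.348 = 15.148
Σ x·lx·mx = 40.2664; T = 40.2664/15.148 = 2.6582…
r ≈ ln(R0)/T = ln(15.148)/2.6582… = 1.022447… → 1.0224

1.0224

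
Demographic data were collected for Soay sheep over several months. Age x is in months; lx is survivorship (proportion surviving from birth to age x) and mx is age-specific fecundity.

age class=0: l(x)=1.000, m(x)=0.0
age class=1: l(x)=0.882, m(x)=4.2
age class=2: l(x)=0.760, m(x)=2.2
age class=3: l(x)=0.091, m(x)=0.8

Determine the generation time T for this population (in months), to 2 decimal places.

1.33

lx·mx: 0, 3.7044, 1.672, 0.0728 → R0 = 5.4492
x·lx·mx: 0, 3.7044, 3.344, 0.2184 → Σ = 7.2668
T = 7.2668 / 5.4492 = 1.333554… → 1.33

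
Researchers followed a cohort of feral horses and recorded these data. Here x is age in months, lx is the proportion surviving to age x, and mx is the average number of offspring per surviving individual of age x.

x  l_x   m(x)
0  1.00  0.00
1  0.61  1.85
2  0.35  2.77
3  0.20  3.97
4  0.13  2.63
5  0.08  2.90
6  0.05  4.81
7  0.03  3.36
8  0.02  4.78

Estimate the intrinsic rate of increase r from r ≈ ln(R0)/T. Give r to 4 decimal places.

R0 = Σ lx·mx = 0 + 1.1285 + 0.9695 + 0.794 + 0.3419 + 0.232 + 0.2405 + 0.1008 + 0.0956 = 3.9028
Σ x·lx·mx = 10.8905; T = 10.8905/3.9028 = 2.79043…
r ≈ ln(R0)/T = ln(3.9028)/2.79043… = 0.487987… → 0.4880

0.4880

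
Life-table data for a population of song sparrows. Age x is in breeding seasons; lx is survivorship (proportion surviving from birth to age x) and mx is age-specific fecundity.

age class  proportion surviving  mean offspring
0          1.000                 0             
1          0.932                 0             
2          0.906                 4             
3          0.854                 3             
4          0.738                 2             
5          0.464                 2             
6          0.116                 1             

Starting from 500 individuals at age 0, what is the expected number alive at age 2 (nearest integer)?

453

Expected survivors = N0 · l_2 = 500 × 0.906 = 453 → 453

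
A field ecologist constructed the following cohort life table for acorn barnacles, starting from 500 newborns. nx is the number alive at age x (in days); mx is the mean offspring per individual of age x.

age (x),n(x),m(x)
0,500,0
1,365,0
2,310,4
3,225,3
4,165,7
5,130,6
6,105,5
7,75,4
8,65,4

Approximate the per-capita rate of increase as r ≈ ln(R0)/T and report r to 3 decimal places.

lx = nx/n0 = nx/500: 1, 0.73, 0.62, 0.45, 0.33, 0.26, 0.21, 0.15, 0.13
R0 = Σ lx·mx = 0 + 0 + 2.48 + 1.35 + 2.31 + 1.56 + 1.05 + 0.6 + 0.52 = 9.87
Σ x·lx·mx = 40.71; T = 40.71/9.87 = 4.12462…
r ≈ ln(R0)/T = ln(9.87)/4.12462… = 0.55508… → 0.555

0.555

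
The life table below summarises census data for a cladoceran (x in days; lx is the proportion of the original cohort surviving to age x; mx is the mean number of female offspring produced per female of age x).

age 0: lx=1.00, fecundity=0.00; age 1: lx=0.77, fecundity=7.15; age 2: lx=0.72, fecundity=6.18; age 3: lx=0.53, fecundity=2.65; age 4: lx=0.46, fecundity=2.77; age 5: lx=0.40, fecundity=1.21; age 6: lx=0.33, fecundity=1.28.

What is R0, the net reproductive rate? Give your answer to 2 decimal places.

13.54

lx·mx by age: 0, 5.5055, 4.4496, 1.4045, 1.2742, 0.484, 0.4224
R0 = Σ lx·mx = 13.5402 → 13.54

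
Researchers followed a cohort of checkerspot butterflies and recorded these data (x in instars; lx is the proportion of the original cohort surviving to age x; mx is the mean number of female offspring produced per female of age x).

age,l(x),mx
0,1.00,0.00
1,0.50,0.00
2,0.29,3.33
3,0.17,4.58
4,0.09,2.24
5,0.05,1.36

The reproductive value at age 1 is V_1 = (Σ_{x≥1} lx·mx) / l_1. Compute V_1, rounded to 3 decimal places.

4.028

lx·mx for x ≥ 1: 0, 0.9657, 0.7786, 0.2016, 0.068 → sum = 2.0139
V_1 = 2.0139 / l_1 = 2.0139 / 0.5 = 4.0278 → 4.028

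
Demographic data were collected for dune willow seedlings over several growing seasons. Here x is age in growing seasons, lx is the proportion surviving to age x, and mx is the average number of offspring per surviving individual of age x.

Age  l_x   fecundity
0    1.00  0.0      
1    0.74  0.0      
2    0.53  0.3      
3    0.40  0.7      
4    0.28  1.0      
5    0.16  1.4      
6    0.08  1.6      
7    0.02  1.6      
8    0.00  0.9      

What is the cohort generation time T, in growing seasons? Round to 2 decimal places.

3.98

lx·mx: 0, 0, 0.159, 0.28, 0.28, 0.224, 0.128, 0.032, 0 → R0 = 1.103
x·lx·mx: 0, 0, 0.318, 0.84, 1.12, 1.12, 0.768, 0.224, 0 → Σ = 4.39
T = 4.39 / 1.103 = 3.980054… → 3.98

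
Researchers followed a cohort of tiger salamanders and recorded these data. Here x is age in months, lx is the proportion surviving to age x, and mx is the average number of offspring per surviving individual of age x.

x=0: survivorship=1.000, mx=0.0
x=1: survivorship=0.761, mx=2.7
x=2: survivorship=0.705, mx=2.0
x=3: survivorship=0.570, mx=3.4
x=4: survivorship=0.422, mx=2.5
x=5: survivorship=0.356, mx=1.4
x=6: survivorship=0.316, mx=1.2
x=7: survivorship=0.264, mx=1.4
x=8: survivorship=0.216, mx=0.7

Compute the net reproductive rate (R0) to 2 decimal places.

7.86

lx·mx by age: 0, 2.0547, 1.41, 1.938, 1.055, 0.4984, 0.3792, 0.3696, 0.1512
R0 = Σ lx·mx = 7.8561 → 7.86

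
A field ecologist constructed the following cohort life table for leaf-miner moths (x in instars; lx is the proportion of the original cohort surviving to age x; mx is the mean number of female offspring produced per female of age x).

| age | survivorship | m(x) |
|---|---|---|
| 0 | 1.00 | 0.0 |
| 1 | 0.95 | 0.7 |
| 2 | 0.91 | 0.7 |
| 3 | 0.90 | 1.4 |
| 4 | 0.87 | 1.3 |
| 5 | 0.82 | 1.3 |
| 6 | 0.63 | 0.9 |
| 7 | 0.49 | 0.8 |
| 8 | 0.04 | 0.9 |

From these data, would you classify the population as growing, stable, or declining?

R0 = Σ lx·mx = 0 + 0.665 + 0.637 + 1.26 + 1.131 + 1.066 + 0.567 + 0.392 + 0.036 = 5.754
R0 > 1, so the population is growing.

growing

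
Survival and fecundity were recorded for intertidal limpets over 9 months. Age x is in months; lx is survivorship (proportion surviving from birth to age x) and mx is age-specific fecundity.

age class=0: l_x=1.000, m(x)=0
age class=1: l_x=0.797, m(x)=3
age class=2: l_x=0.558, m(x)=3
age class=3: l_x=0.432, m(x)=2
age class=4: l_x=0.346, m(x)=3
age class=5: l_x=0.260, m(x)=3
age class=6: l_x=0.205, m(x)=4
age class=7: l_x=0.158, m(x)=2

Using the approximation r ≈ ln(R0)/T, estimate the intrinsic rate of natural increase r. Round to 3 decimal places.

R0 = Σ lx·mx = 0 + 2.391 + 1.674 + 0.864 + 1.038 + 0.78 + 0.82 + 0.316 = 7.883
Σ x·lx·mx = 23.515; T = 23.515/7.883 = 2.983…
r ≈ ln(R0)/T = ln(7.883)/2.983… = 0.69216… → 0.692

0.692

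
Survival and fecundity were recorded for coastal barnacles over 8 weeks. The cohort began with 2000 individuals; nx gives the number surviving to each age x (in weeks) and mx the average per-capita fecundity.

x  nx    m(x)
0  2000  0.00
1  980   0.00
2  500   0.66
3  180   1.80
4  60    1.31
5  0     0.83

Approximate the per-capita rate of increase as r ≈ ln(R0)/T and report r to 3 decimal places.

-0.378

lx = nx/n0 = nx/2000: 1, 0.49, 0.25, 0.09, 0.03, 0
R0 = Σ lx·mx = 0 + 0 + 0.165 + 0.162 + 0.0393 + 0 = 0.3663
Σ x·lx·mx = 0.9732; T = 0.9732/0.3663 = 2.65684…
r ≈ ln(R0)/T = ln(0.3663)/2.65684… = -0.37801… → -0.378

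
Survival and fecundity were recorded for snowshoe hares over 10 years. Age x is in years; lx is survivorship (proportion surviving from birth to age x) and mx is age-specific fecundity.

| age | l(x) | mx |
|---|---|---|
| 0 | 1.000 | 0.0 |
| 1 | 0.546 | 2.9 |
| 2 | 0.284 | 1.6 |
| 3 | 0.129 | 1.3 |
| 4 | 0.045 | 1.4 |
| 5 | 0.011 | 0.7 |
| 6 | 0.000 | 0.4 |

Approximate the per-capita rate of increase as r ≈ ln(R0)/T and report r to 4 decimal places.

0.5698

R0 = Σ lx·mx = 0 + 1.5834 + 0.4544 + 0.1677 + 0.063 + 0.0077 + 0 = 2.2762
Σ x·lx·mx = 3.2858; T = 3.2858/2.2762 = 1.44355…
r ≈ ln(R0)/T = ln(2.2762)/1.44355… = 0.569782… → 0.5698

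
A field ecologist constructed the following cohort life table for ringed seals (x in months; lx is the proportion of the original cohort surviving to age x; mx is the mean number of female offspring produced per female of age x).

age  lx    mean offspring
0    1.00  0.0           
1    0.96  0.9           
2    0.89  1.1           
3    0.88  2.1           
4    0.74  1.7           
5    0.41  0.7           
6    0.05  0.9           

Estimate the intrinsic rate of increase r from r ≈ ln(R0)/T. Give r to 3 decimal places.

R0 = Σ lx·mx = 0 + 0.864 + 0.979 + 1.848 + 1.258 + 0.287 + 0.045 = 5.281
Σ x·lx·mx = 15.103; T = 15.103/5.281 = 2.85988…
r ≈ ln(R0)/T = ln(5.281)/2.85988… = 0.58188… → 0.582

0.582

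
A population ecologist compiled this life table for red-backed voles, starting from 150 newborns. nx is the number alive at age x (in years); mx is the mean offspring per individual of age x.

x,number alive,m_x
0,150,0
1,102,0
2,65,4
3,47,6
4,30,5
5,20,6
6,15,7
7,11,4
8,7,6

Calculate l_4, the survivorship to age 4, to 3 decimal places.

l_4 = n_4/n_0 = 30/150 = 0.2 → 0.200

0.200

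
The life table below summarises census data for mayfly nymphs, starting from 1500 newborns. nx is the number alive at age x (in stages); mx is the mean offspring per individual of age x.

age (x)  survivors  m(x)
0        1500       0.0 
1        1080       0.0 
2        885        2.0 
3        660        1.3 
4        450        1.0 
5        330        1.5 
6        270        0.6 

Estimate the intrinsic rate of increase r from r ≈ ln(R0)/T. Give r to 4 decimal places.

0.2999

lx = nx/n0 = nx/1500: 1, 0.72, 0.59, 0.44, 0.3, 0.22, 0.18
R0 = Σ lx·mx = 0 + 0 + 1.18 + 0.572 + 0.3 + 0.33 + 0.108 = 2.49
Σ x·lx·mx = 7.574; T = 7.574/2.49 = 3.04177…
r ≈ ln(R0)/T = ln(2.49)/3.04177… = 0.299919… → 0.2999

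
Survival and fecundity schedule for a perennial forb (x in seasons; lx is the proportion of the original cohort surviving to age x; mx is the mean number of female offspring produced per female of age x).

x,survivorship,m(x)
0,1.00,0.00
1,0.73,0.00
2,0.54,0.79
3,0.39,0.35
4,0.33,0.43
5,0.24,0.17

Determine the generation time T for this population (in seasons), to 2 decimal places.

lx·mx: 0, 0, 0.4266, 0.1365, 0.1419, 0.0408 → R0 = 0.7458
x·lx·mx: 0, 0, 0.8532, 0.4095, 0.5676, 0.204 → Σ = 2.0343
T = 2.0343 / 0.7458 = 2.727675… → 2.73

2.73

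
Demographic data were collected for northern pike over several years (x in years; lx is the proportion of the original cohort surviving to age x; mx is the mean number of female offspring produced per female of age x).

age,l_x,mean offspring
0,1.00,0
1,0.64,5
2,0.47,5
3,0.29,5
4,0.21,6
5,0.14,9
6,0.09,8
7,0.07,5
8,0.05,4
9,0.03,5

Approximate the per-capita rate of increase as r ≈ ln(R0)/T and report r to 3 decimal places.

R0 = Σ lx·mx = 0 + 3.2 + 2.35 + 1.45 + 1.26 + 1.26 + 0.72 + 0.35 + 0.2 + 0.15 = 10.94
Σ x·lx·mx = 33.31; T = 33.31/10.94 = 3.04479…
r ≈ ln(R0)/T = ln(10.94)/3.04479… = 0.78574… → 0.786

0.786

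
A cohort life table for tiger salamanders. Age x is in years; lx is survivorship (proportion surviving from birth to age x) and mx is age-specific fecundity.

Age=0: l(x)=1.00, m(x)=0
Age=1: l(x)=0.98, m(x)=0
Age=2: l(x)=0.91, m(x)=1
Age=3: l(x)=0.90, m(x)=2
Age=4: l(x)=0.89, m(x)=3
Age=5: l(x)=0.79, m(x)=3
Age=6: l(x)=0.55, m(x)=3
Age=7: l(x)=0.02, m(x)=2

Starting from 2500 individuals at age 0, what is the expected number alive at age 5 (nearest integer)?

Expected survivors = N0 · l_5 = 2500 × 0.79 = 1975 → 1975

1975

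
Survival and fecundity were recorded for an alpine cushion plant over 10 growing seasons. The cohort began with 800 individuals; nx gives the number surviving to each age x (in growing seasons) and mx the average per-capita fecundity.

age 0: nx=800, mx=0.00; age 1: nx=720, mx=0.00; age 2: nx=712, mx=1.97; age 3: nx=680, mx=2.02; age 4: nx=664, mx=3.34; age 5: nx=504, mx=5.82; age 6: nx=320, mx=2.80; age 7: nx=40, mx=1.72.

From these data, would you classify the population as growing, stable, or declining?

growing

lx = nx/n0 = nx/800: 1, 0.9, 0.89, 0.85, 0.83, 0.63, 0.4, 0.05
R0 = Σ lx·mx = 0 + 0 + 1.7533 + 1.717 + 2.7722 + 3.6666 + 1.12 + 0.086 = 11.1151
R0 > 1, so the population is growing.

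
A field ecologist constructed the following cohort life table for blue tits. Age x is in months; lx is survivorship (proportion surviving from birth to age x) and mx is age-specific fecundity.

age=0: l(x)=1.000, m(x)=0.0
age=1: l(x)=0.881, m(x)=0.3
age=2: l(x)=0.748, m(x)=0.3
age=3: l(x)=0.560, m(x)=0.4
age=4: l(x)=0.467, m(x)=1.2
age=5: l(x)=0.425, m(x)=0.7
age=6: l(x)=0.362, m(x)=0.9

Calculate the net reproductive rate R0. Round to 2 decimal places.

lx·mx by age: 0, 0.2643, 0.2244, 0.224, 0.5604, 0.2975, 0.3258
R0 = Σ lx·mx = 1.8964 → 1.90

1.90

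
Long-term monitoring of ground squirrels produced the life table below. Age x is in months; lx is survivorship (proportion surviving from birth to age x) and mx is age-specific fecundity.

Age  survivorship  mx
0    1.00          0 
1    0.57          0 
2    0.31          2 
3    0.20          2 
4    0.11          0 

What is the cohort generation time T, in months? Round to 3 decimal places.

lx·mx: 0, 0, 0.62, 0.4, 0 → R0 = 1.02
x·lx·mx: 0, 0, 1.24, 1.2, 0 → Σ = 2.44
T = 2.44 / 1.02 = 2.392157… → 2.392

2.392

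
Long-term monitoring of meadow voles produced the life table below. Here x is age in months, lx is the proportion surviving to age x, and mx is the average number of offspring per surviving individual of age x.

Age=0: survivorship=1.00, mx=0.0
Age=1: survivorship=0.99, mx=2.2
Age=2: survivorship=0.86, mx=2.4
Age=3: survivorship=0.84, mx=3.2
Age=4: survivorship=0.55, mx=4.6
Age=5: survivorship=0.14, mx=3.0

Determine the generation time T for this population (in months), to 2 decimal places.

2.69

lx·mx: 0, 2.178, 2.064, 2.688, 2.53, 0.42 → R0 = 9.88
x·lx·mx: 0, 2.178, 4.128, 8.064, 10.12, 2.1 → Σ = 26.59
T = 26.59 / 9.88 = 2.691296… → 2.69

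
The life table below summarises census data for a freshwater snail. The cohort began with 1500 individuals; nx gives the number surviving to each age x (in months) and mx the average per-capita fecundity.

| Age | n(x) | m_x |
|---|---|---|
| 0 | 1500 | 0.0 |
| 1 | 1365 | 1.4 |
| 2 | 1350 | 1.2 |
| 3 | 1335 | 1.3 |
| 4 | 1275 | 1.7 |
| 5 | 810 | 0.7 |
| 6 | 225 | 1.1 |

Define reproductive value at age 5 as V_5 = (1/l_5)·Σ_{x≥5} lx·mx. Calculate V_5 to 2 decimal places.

1.01

lx = nx/n0 = nx/1500: 1, 0.91, 0.9, 0.89, 0.85, 0.54, 0.15
lx·mx for x ≥ 5: 0.378, 0.165 → sum = 0.543
V_5 = 0.543 / l_5 = 0.543 / 0.54 = 1.005556… → 1.01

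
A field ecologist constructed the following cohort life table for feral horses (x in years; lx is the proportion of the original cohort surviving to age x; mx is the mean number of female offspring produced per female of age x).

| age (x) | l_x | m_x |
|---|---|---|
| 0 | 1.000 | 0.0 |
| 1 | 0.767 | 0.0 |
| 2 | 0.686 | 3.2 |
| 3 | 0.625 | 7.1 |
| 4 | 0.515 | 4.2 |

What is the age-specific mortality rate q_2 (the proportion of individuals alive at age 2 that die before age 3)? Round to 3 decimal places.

0.089

q_2 = (l_2 − l_3) / l_2 = (0.686 − 0.625) / 0.686
     = 0.061 / 0.686 = 0.088921… → 0.089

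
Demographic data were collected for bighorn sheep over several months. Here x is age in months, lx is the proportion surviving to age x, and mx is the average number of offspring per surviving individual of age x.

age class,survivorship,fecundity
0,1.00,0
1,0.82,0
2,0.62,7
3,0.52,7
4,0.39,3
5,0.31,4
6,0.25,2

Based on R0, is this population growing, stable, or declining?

R0 = Σ lx·mx = 0 + 0 + 4.34 + 3.64 + 1.17 + 1.24 + 0.5 = 10.89
R0 > 1, so the population is growing.

growing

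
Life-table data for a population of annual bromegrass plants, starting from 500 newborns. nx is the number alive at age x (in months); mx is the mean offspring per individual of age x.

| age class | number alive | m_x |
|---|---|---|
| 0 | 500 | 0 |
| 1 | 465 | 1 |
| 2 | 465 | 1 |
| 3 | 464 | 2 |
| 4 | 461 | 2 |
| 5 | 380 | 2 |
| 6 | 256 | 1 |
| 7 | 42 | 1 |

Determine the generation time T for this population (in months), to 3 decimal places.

3.517

lx = nx/n0 = nx/500: 1, 0.93, 0.93, 0.928, 0.922, 0.76, 0.512, 0.084
lx·mx: 0, 0.93, 0.93, 1.856, 1.844, 1.52, 0.512, 0.084 → R0 = 7.676
x·lx·mx: 0, 0.93, 1.86, 5.568, 7.376, 7.6, 3.072, 0.588 → Σ = 26.994
T = 26.994 / 7.676 = 3.516675… → 3.517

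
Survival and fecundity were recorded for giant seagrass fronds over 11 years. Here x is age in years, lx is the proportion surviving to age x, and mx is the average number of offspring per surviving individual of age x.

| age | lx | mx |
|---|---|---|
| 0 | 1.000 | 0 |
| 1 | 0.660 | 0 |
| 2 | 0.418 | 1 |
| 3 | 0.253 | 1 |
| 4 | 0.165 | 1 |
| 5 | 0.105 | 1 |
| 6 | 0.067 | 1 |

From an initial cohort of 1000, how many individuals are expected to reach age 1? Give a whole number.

Expected survivors = N0 · l_1 = 1000 × 0.660 = 660 → 660

660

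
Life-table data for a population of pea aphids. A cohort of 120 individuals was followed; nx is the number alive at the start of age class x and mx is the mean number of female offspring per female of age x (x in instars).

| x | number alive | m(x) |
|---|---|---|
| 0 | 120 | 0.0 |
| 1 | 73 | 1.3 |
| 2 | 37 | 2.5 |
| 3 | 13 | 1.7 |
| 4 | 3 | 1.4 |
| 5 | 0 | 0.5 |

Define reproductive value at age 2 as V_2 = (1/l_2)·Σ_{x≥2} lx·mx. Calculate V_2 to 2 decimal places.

lx = nx/n0 = nx/120: 1, 0.60833…, 0.30833…, 0.10833…, 0.025, 0
lx·mx for x ≥ 2: 0.770833…, 0.184167…, 0.035, 0 → sum = 0.99…
V_2 = 0.99… / l_2 = 0.99… / 0.308333… = 3.210811… → 3.21

3.21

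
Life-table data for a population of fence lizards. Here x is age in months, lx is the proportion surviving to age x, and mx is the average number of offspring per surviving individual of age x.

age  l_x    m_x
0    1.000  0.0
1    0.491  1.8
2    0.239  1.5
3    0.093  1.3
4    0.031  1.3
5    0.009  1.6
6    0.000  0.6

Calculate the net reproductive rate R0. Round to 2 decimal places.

lx·mx by age: 0, 0.8838, 0.3585, 0.1209, 0.0403, 0.0144, 0
R0 = Σ lx·mx = 1.4179 → 1.42

1.42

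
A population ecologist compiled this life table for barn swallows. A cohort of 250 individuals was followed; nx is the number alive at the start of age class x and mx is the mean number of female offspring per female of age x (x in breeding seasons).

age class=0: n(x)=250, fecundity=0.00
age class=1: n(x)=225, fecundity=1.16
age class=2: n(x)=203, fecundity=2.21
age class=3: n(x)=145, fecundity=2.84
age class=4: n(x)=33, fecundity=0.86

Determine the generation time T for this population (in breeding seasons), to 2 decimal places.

lx = nx/n0 = nx/250: 1, 0.9, 0.812, 0.58, 0.132
lx·mx: 0, 1.044, 1.79452, 1.6472, 0.11352 → R0 = 4.59924
x·lx·mx: 0, 1.044, 3.58904, 4.9416, 0.45408 → Σ = 10.02872
T = 10.02872 / 4.59924 = 2.180517… → 2.18

2.18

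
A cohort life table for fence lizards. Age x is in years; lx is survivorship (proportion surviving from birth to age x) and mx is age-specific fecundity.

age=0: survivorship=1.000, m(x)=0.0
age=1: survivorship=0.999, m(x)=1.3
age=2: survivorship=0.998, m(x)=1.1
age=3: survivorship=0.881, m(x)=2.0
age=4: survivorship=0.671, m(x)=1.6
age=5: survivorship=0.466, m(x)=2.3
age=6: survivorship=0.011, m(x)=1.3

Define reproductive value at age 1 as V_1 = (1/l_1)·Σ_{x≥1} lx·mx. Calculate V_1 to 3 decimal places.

lx·mx for x ≥ 1: 1.2987, 1.0978, 1.762, 1.0736, 1.0718, 0.0143 → sum = 6.3182
V_1 = 6.3182 / l_1 = 6.3182 / 0.999 = 6.324525… → 6.325

6.325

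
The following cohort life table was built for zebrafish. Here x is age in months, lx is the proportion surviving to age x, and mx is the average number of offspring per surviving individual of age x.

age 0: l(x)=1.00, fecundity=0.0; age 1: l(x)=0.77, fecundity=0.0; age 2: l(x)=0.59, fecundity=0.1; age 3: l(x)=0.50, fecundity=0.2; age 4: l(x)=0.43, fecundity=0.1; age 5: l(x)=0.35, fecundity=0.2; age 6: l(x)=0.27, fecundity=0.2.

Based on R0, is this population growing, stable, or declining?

declining

R0 = Σ lx·mx = 0 + 0 + 0.059 + 0.1 + 0.043 + 0.07 + 0.054 = 0.326
R0 < 1, so the population is declining.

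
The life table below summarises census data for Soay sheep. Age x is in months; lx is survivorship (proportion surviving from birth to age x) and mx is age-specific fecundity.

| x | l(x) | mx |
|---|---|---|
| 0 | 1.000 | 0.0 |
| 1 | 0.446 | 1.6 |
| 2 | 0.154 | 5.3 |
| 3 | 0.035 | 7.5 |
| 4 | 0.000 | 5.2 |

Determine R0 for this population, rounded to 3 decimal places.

lx·mx by age: 0, 0.7136, 0.8162, 0.2625, 0
R0 = Σ lx·mx = 1.7923 → 1.792

1.792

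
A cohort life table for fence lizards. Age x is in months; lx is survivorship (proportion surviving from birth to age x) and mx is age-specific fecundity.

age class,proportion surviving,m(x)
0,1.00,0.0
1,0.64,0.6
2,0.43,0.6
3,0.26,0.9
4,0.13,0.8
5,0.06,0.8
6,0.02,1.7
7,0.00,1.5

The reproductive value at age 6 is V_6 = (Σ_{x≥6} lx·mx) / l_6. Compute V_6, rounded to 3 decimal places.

1.700

lx·mx for x ≥ 6: 0.034, 0 → sum = 0.034
V_6 = 0.034 / l_6 = 0.034 / 0.02 = 1.7 → 1.700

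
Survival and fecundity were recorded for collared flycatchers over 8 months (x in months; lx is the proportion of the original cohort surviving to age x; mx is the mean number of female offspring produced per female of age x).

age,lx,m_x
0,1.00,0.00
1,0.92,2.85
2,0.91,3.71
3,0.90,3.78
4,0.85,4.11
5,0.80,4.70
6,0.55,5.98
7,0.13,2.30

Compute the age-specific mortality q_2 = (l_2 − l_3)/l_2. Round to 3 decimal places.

0.011

q_2 = (l_2 − l_3) / l_2 = (0.91 − 0.9) / 0.91
     = 0.01 / 0.91 = 0.010989… → 0.011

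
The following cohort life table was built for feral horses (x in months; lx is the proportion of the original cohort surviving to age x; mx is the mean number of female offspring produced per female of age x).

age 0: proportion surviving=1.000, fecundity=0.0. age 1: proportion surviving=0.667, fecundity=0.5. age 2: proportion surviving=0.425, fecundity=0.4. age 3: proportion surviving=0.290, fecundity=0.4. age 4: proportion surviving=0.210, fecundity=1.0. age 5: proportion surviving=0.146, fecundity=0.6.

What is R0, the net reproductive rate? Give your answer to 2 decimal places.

0.92

lx·mx by age: 0, 0.3335, 0.17, 0.116, 0.21, 0.0876
R0 = Σ lx·mx = 0.9171 → 0.92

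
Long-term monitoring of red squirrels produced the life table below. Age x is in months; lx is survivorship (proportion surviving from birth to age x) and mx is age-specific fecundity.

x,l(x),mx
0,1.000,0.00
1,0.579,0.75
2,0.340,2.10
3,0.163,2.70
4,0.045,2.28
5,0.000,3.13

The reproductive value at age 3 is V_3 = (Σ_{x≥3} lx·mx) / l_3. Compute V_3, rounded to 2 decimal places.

3.33

lx·mx for x ≥ 3: 0.4401, 0.1026, 0 → sum = 0.5427
V_3 = 0.5427 / l_3 = 0.5427 / 0.163 = 3.329448… → 3.33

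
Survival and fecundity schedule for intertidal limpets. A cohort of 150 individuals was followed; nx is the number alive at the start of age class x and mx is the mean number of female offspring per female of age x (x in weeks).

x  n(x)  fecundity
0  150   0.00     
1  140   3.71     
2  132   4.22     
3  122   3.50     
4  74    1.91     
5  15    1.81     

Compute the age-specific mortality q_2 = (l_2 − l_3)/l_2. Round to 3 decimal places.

0.076

lx = nx/n0 = nx/150: 1, 0.93333…, 0.88, 0.81333…, 0.49333…, 0.1
q_2 = (l_2 − l_3) / l_2 = (0.88 − 0.813333…) / 0.88
     = 0.066667… / 0.88 = 0.075758… → 0.076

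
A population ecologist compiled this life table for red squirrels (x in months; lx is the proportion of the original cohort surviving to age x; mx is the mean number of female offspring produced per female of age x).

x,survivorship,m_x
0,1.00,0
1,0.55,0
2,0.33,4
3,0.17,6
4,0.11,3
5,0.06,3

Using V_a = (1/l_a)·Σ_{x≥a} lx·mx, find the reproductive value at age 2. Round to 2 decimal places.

8.64

lx·mx for x ≥ 2: 1.32, 1.02, 0.33, 0.18 → sum = 2.85
V_2 = 2.85 / l_2 = 2.85 / 0.33 = 8.636364… → 8.64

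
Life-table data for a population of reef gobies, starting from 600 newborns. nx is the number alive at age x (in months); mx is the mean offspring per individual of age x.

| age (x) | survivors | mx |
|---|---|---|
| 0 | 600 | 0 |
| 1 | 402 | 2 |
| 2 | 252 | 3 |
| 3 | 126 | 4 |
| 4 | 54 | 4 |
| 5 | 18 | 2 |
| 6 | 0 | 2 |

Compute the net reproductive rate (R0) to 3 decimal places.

lx = nx/n0 = nx/600: 1, 0.67, 0.42, 0.21, 0.09, 0.03, 0
lx·mx by age: 0, 1.34, 1.26, 0.84, 0.36, 0.06, 0
R0 = Σ lx·mx = 3.86 → 3.860

3.860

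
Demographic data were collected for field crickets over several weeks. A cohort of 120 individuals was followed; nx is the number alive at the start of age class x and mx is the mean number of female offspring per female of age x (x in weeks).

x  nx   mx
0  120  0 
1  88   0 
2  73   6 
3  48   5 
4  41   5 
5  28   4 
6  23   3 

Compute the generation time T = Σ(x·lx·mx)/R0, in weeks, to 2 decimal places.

3.19

lx = nx/n0 = nx/120: 1, 0.73333…, 0.60833…, 0.4, 0.34167…, 0.23333…, 0.19167…
lx·mx: 0, 0, 3.65…, 2, 1.708333…, 0.933333…, 0.575… → R0 = 8.866667…
x·lx·mx: 0, 0, 7.3…, 6, 6.833333…, 4.666667…, 3.45… → Σ = 28.25…
T = 28.25… / 8.866667… = 3.18609… → 3.19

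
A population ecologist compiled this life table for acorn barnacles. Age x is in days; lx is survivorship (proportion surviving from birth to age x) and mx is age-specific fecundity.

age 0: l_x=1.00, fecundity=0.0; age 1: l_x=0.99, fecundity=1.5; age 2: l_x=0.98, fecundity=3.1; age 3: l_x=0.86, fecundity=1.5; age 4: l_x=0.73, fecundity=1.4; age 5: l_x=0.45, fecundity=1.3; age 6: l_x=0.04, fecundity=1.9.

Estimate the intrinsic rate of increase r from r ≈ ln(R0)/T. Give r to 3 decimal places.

0.799

R0 = Σ lx·mx = 0 + 1.485 + 3.038 + 1.29 + 1.022 + 0.585 + 0.076 = 7.496
Σ x·lx·mx = 18.9; T = 18.9/7.496 = 2.52134…
r ≈ ln(R0)/T = ln(7.496)/2.52134… = 0.79893… → 0.799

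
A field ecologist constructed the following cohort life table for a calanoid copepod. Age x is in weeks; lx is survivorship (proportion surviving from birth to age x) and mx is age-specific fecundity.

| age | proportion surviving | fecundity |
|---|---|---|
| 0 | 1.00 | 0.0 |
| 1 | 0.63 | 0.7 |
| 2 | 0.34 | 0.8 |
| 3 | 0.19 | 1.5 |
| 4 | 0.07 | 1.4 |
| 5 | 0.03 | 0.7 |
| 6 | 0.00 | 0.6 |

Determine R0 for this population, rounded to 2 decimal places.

lx·mx by age: 0, 0.441, 0.272, 0.285, 0.098, 0.021, 0
R0 = Σ lx·mx = 1.117 → 1.12

1.12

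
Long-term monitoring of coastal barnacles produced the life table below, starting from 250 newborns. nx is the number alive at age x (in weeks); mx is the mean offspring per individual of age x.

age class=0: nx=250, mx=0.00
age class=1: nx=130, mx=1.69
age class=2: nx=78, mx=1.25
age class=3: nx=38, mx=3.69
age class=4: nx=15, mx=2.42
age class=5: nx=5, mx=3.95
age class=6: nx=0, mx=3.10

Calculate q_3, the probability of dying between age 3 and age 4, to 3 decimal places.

0.605

lx = nx/n0 = nx/250: 1, 0.52, 0.312, 0.152, 0.06, 0.02, 0
q_3 = (l_3 − l_4) / l_3 = (0.152 − 0.06) / 0.152
     = 0.092 / 0.152 = 0.605263… → 0.605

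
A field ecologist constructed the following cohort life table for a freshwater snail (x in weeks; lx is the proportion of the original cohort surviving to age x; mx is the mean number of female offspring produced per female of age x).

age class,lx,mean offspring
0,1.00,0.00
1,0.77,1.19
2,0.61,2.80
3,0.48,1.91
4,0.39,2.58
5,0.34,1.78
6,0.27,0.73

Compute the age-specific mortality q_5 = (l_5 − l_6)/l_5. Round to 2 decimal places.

q_5 = (l_5 − l_6) / l_5 = (0.34 − 0.27) / 0.34
     = 0.07 / 0.34 = 0.205882… → 0.21

0.21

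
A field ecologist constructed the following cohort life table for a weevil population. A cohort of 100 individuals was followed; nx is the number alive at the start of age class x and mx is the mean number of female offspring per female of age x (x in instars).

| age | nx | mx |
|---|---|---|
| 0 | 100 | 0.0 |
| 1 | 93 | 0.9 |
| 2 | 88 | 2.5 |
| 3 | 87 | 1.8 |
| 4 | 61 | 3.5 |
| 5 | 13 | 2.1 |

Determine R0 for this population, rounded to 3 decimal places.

lx = nx/n0 = nx/100: 1, 0.93, 0.88, 0.87, 0.61, 0.13
lx·mx by age: 0, 0.837, 2.2, 1.566, 2.135, 0.273
R0 = Σ lx·mx = 7.011 → 7.011

7.011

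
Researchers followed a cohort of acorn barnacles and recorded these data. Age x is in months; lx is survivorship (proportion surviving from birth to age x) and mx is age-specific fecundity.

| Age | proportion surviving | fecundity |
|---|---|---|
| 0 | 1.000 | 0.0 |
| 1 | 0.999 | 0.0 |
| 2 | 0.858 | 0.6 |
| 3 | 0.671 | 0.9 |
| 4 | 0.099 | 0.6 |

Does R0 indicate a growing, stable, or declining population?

R0 = Σ lx·mx = 0 + 0 + 0.5148 + 0.6039 + 0.0594 = 1.1781
R0 > 1, so the population is growing.

growing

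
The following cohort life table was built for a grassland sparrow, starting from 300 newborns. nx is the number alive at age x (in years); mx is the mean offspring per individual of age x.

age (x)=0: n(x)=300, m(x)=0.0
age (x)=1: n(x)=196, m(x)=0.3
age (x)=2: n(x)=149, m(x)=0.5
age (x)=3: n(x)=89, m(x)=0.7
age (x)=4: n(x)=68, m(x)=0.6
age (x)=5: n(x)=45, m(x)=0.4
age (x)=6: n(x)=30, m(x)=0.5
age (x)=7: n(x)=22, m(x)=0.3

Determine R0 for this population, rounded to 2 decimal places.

lx = nx/n0 = nx/300: 1, 0.65333…, 0.49667…, 0.29667…, 0.22667…, 0.15, 0.1, 0.07333…
lx·mx by age: 0, 0.196…, 0.248333…, 0.207667…, 0.136…, 0.06, 0.05, 0.022…
R0 = Σ lx·mx = 0.92… → 0.92

0.92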